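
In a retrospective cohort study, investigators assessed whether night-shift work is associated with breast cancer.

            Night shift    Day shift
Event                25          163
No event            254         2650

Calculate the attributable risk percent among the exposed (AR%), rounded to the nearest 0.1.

35.3

Reading the table with exposure as columns: a = 25 (Night shift, case), b = 254 (Night shift, non-case), c = 163 (Day shift, case), d = 2650.
Risk in exposed = 25/279 = 0.08961; risk in unexposed = 163/2813 = 0.05795.
RR = 0.08961/0.05795 = 1.54639
AR% = (RR − 1)/RR × 100 = (1.54639 − 1)/1.54639 × 100 = 35.3331%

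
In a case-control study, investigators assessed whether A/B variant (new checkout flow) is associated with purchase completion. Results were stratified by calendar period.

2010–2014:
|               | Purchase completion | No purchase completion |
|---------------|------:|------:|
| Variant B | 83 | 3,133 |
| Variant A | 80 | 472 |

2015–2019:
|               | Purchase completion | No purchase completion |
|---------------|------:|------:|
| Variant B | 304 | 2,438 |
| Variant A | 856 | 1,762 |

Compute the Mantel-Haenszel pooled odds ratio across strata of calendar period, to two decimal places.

OR_MH = Σ(aᵢdᵢ/nᵢ) / Σ(bᵢcᵢ/nᵢ), where nᵢ is the stratum total.
Stratum 1 (2010–2014): n = 3768; a·d/n = 83·472/3768 = 10.3970; b·c/n = 3133·80/3768 = 66.5180
Stratum 2 (2015–2019): n = 5360; a·d/n = 304·1762/5360 = 99.9343; b·c/n = 2438·856/5360 = 389.3522
OR_MH = (10.3970 + 99.9343) / (66.5180 + 389.3522) = 110.3314 / 455.8703 = 0.24202

0.24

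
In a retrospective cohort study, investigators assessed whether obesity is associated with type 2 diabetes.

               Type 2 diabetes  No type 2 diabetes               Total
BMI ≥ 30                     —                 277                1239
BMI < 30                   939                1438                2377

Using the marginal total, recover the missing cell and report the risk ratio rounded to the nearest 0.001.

The missing cell is in the exposed row: 1239 − 277 = 962.
So a = 962, b = 277, c = 939, d = 1438.
RR = [a/(a+b)] / [c/(c+d)] = (962/1239) / (939/2377) = 0.77643/0.39504 = 1.96547

1.965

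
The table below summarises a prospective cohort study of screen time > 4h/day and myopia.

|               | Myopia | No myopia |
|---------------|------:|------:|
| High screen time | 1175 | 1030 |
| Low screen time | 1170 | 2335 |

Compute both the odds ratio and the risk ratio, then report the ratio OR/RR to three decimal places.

Cells: a = 1175, b = 1030, c = 1170, d = 2335.
OR = (1175·2335)/(1030·1170) = 2743625/1205100 = 2.27668
Risk in exposed = 1175/2205 = 0.53288; risk in unexposed = 1170/3505 = 0.33381; RR = 1.59636
OR/RR = 2.27668 / 1.59636 = 1.42617
The outcome is not rare, so the OR lies further from 1 than the RR.

1.426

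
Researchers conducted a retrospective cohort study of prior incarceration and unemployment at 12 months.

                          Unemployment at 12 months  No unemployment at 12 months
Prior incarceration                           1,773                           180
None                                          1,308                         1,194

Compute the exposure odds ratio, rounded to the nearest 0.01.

Cells: a = 1773, b = 180, c = 1308, d = 1194.
OR = (a·d)/(b·c) = (1773 × 1194) / (180 × 1308) = 2116962 / 235440 = 8.99151
The odds of unemployment at 12 months are about 8.99 times as high in the prior incarceration group.

8.99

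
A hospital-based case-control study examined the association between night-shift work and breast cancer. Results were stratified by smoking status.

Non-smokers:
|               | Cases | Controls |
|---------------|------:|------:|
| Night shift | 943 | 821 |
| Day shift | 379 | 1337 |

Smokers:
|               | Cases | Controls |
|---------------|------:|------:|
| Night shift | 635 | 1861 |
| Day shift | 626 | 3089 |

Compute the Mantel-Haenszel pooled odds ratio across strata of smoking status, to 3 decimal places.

OR_MH = Σ(aᵢdᵢ/nᵢ) / Σ(bᵢcᵢ/nᵢ), where nᵢ is the stratum total.
Stratum 1 (Non-smokers): n = 3480; a·d/n = 943·1337/3480 = 362.2963; b·c/n = 821·379/3480 = 89.4135
Stratum 2 (Smokers): n = 6211; a·d/n = 635·3089/6211 = 315.8131; b·c/n = 1861·626/6211 = 187.5682
OR_MH = (362.2963 + 315.8131) / (89.4135 + 187.5682) = 678.1093 / 276.9817 = 2.44821

2.448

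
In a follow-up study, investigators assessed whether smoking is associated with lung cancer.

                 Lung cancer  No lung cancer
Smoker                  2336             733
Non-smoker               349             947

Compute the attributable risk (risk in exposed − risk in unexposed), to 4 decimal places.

Cells: a = 2336, b = 733, c = 349, d = 947.
Risk in exposed = 2336/3069 = 0.761160; risk in unexposed = 349/1296 = 0.269290.
Risk difference = 0.761160 − 0.269290 = 0.491870

0.4919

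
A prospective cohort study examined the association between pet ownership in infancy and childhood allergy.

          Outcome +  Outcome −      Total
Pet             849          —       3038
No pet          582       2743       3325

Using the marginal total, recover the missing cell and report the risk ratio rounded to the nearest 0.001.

1.597

The missing cell is in the exposed row: 3038 − 849 = 2189.
So a = 849, b = 2189, c = 582, d = 2743.
RR = [a/(a+b)] / [c/(c+d)] = (849/3038) / (582/3325) = 0.27946/0.17504 = 1.59657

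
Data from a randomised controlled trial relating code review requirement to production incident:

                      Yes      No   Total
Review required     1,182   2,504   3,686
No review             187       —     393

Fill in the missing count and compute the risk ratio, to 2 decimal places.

The missing cell is in the unexposed row: 393 − 187 = 206.
So a = 1182, b = 2504, c = 187, d = 206.
RR = [a/(a+b)] / [c/(c+d)] = (1182/3686) / (187/393) = 0.32067/0.47583 = 0.67393

0.67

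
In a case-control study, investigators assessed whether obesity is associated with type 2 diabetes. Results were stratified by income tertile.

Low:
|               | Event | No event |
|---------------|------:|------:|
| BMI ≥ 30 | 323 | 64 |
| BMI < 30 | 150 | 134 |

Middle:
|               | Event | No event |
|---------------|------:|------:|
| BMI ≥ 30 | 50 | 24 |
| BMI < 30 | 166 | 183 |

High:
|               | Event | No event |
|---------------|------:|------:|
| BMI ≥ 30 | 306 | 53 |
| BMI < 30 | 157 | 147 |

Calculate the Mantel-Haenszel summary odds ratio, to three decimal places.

4.245

OR_MH = Σ(aᵢdᵢ/nᵢ) / Σ(bᵢcᵢ/nᵢ), where nᵢ is the stratum total.
Stratum 1 (Low): n = 671; a·d/n = 323·134/671 = 64.5037; b·c/n = 64·150/671 = 14.3070
Stratum 2 (Middle): n = 423; a·d/n = 50·183/423 = 21.6312; b·c/n = 24·166/423 = 9.4184
Stratum 3 (High): n = 663; a·d/n = 306·147/663 = 67.8462; b·c/n = 53·157/663 = 12.5505
OR_MH = (64.5037 + 21.6312 + 67.8462) / (14.3070 + 9.4184 + 12.5505) = 153.9811 / 36.2760 = 4.24471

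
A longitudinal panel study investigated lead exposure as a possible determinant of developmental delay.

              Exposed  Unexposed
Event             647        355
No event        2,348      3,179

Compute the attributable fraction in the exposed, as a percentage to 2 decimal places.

Reading the table with exposure as columns: a = 647 (Exposed, case), b = 2348 (Exposed, non-case), c = 355 (Unexposed, case), d = 3179.
Risk in exposed = 647/2995 = 0.21603; risk in unexposed = 355/3534 = 0.10045.
RR = 0.21603/0.10045 = 2.15053
AR% = (RR − 1)/RR × 100 = (2.15053 − 1)/2.15053 × 100 = 53.4998%

53.50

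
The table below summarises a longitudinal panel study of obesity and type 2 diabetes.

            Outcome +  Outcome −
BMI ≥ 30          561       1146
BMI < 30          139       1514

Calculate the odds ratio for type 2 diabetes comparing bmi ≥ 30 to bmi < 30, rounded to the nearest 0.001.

5.332

Cells: a = 561, b = 1146, c = 139, d = 1514.
OR = (a·d)/(b·c) = (561 × 1514) / (1146 × 139) = 849354 / 159294 = 5.33199
The odds of type 2 diabetes are about 5.33 times as high in the bmi ≥ 30 group.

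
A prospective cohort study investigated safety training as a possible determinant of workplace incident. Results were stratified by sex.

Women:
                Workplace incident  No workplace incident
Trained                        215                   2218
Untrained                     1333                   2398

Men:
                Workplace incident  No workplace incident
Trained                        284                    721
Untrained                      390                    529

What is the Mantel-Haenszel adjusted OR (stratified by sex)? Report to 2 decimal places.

0.26

OR_MH = Σ(aᵢdᵢ/nᵢ) / Σ(bᵢcᵢ/nᵢ), where nᵢ is the stratum total.
Stratum 1 (Women): n = 6164; a·d/n = 215·2398/6164 = 83.6421; b·c/n = 2218·1333/6164 = 479.6551
Stratum 2 (Men): n = 1924; a·d/n = 284·529/1924 = 78.0852; b·c/n = 721·390/1924 = 146.1486
OR_MH = (83.6421 + 78.0852) / (479.6551 + 146.1486) = 161.7274 / 625.8037 = 0.25843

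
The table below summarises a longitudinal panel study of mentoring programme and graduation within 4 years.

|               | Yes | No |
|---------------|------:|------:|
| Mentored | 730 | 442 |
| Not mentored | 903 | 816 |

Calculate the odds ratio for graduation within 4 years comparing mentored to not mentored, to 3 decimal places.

1.492

Cells: a = 730, b = 442, c = 903, d = 816.
OR = (a·d)/(b·c) = (730 × 816) / (442 × 903) = 595680 / 399126 = 1.49246
The odds of graduation within 4 years are about 1.49 times as high in the mentored group.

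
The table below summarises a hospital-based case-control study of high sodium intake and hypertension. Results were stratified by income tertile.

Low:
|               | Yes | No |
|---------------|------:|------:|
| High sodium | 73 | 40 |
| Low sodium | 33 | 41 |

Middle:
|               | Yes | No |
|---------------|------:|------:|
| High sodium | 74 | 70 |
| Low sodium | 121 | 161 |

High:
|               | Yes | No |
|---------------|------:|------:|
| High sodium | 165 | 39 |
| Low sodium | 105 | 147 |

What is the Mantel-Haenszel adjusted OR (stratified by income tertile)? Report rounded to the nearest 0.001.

OR_MH = Σ(aᵢdᵢ/nᵢ) / Σ(bᵢcᵢ/nᵢ), where nᵢ is the stratum total.
Stratum 1 (Low): n = 187; a·d/n = 73·41/187 = 16.0053; b·c/n = 40·33/187 = 7.0588
Stratum 2 (Middle): n = 426; a·d/n = 74·161/426 = 27.9671; b·c/n = 70·121/426 = 19.8826
Stratum 3 (High): n = 456; a·d/n = 165·147/456 = 53.1908; b·c/n = 39·105/456 = 8.9803
OR_MH = (16.0053 + 27.9671 + 53.1908) / (7.0588 + 19.8826 + 8.9803) = 97.1633 / 35.9217 = 2.70486

2.705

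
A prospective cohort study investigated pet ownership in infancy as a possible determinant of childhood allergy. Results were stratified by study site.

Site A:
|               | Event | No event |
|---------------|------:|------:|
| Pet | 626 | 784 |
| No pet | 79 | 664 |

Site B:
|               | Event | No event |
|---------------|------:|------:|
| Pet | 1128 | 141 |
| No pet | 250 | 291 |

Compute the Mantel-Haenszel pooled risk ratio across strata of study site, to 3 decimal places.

2.437

RR_MH = Σ(aᵢ·n₀ᵢ/nᵢ) / Σ(cᵢ·n₁ᵢ/nᵢ), with n₁ᵢ = aᵢ+bᵢ (exposed), n₀ᵢ = cᵢ+dᵢ (unexposed), nᵢ = n₁ᵢ+n₀ᵢ.
Stratum 1 (Site A): n₁ = 1410, n₀ = 743, n = 2153; a·n₀/n = 626·743/2153 = 216.0325; c·n₁/n = 79·1410/2153 = 51.7371
Stratum 2 (Site B): n₁ = 1269, n₀ = 541, n = 1810; a·n₀/n = 1128·541/1810 = 337.1536; c·n₁/n = 250·1269/1810 = 175.2762
RR_MH = (216.0325 + 337.1536) / (51.7371 + 175.2762) = 553.1861 / 227.0134 = 2.43680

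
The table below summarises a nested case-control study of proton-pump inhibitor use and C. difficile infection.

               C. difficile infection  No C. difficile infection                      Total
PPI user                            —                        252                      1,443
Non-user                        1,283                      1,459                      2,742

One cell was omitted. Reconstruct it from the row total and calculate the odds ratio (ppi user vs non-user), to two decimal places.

5.37

The missing cell is in the exposed row: 1443 − 252 = 1191.
So a = 1191, b = 252, c = 1283, d = 1459.
OR = (a·d)/(b·c) = (1191 × 1459) / (252 × 1283) = 1737669 / 323316 = 5.37452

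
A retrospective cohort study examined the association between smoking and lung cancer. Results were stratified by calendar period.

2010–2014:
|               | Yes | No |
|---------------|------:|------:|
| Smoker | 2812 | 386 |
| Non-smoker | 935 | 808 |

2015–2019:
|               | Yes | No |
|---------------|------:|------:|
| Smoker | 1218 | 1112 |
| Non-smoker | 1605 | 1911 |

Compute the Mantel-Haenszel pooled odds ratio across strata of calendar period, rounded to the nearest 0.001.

2.268

OR_MH = Σ(aᵢdᵢ/nᵢ) / Σ(bᵢcᵢ/nᵢ), where nᵢ is the stratum total.
Stratum 1 (2010–2014): n = 4941; a·d/n = 2812·808/4941 = 459.8454; b·c/n = 386·935/4941 = 73.0439
Stratum 2 (2015–2019): n = 5846; a·d/n = 1218·1911/5846 = 398.1522; b·c/n = 1112·1605/5846 = 305.2959
OR_MH = (459.8454 + 398.1522) / (73.0439 + 305.2959) = 857.9976 / 378.3398 = 2.26780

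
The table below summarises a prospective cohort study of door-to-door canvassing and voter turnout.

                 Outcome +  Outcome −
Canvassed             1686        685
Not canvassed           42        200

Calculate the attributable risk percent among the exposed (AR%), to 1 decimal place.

75.6

Cells: a = 1686, b = 685, c = 42, d = 200.
Risk in exposed = 1686/2371 = 0.71109; risk in unexposed = 42/242 = 0.17355.
RR = 0.71109/0.17355 = 4.09725
AR% = (RR − 1)/RR × 100 = (4.09725 − 1)/4.09725 × 100 = 75.5934%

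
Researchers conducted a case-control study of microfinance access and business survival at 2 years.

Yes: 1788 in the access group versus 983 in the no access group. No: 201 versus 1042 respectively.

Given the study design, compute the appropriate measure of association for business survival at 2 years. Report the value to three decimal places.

9.429

From the description: a = 1788, b = 201, c = 983, d = 1042.
This is a case-control study: participants were sampled on outcome status, so risks in the source population cannot be estimated directly — relative risk is not valid here. The odds ratio is the appropriate measure.
OR = (a·d)/(b·c) = (1788 × 1042) / (201 × 983) = 1863096 / 197583 = 9.42943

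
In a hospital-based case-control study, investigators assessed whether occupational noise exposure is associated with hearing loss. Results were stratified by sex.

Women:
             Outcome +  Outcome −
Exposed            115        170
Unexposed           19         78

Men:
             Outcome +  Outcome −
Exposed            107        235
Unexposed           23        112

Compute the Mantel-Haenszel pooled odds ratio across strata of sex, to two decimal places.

OR_MH = Σ(aᵢdᵢ/nᵢ) / Σ(bᵢcᵢ/nᵢ), where nᵢ is the stratum total.
Stratum 1 (Women): n = 382; a·d/n = 115·78/382 = 23.4817; b·c/n = 170·19/382 = 8.4555
Stratum 2 (Men): n = 477; a·d/n = 107·112/477 = 25.1237; b·c/n = 235·23/477 = 11.3312
OR_MH = (23.4817 + 25.1237) / (8.4555 + 11.3312) = 48.6054 / 19.7867 = 2.45646

2.46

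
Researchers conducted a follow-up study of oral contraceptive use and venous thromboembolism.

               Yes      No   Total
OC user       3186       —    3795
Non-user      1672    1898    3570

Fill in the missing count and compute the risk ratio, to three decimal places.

1.793

The missing cell is in the exposed row: 3795 − 3186 = 609.
So a = 3186, b = 609, c = 1672, d = 1898.
RR = [a/(a+b)] / [c/(c+d)] = (3186/3795) / (1672/3570) = 0.83953/0.46835 = 1.79253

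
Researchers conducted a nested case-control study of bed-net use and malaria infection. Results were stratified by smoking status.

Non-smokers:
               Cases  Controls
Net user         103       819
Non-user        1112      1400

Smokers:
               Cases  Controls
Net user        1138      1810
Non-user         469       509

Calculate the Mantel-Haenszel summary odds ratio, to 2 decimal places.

OR_MH = Σ(aᵢdᵢ/nᵢ) / Σ(bᵢcᵢ/nᵢ), where nᵢ is the stratum total.
Stratum 1 (Non-smokers): n = 3434; a·d/n = 103·1400/3434 = 41.9918; b·c/n = 819·1112/3434 = 265.2091
Stratum 2 (Smokers): n = 3926; a·d/n = 1138·509/3926 = 147.5400; b·c/n = 1810·469/3926 = 216.2226
OR_MH = (41.9918 + 147.5400) / (265.2091 + 216.2226) = 189.5318 / 481.4317 = 0.39368

0.39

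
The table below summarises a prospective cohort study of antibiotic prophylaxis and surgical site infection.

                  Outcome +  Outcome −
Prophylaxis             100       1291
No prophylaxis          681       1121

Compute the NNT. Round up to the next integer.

4

Risk in treated group = 100/1391 = 0.07189; risk in control = 681/1802 = 0.37791.
Absolute risk reduction = 0.37791 − 0.07189 = 0.30602
NNT = 1 / ARR = 1 / 0.30602 = 3.268 → round up → 4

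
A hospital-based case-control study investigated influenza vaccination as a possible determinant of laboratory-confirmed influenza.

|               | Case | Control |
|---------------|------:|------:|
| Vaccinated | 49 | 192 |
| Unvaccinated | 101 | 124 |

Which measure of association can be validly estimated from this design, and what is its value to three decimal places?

0.313

Cells: a = 49, b = 192, c = 101, d = 124.
This is a hospital-based case-control study: participants were sampled on outcome status, so risks in the source population cannot be estimated directly — relative risk is not valid here. The odds ratio is the appropriate measure.
OR = (a·d)/(b·c) = (49 × 124) / (192 × 101) = 6076 / 19392 = 0.31333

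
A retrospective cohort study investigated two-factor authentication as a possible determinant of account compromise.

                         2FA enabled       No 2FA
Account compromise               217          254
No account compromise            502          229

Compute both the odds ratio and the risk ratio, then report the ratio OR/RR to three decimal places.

Reading the table with exposure as columns: a = 217 (2FA enabled, case), b = 502 (2FA enabled, non-case), c = 254 (No 2FA, case), d = 229.
OR = (217·229)/(502·254) = 49693/127508 = 0.38972
Risk in exposed = 217/719 = 0.30181; risk in unexposed = 254/483 = 0.52588; RR = 0.57391
OR/RR = 0.38972 / 0.57391 = 0.67907
The outcome is not rare, so the OR lies further from 1 than the RR.

0.679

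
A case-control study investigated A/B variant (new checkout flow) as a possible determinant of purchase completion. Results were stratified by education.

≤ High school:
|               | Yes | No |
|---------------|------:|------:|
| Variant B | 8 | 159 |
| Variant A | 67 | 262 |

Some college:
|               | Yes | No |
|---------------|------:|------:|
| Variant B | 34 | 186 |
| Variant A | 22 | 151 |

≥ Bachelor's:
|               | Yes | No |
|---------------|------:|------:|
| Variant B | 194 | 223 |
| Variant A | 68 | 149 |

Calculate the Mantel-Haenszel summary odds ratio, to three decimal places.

OR_MH = Σ(aᵢdᵢ/nᵢ) / Σ(bᵢcᵢ/nᵢ), where nᵢ is the stratum total.
Stratum 1 (≤ High school): n = 496; a·d/n = 8·262/496 = 4.2258; b·c/n = 159·67/496 = 21.4778
Stratum 2 (Some college): n = 393; a·d/n = 34·151/393 = 13.0636; b·c/n = 186·22/393 = 10.4122
Stratum 3 (≥ Bachelor's): n = 634; a·d/n = 194·149/634 = 45.5931; b·c/n = 223·68/634 = 23.9180
OR_MH = (4.2258 + 13.0636 + 45.5931) / (21.4778 + 10.4122 + 23.9180) = 62.8825 / 55.8080 = 1.12676

1.127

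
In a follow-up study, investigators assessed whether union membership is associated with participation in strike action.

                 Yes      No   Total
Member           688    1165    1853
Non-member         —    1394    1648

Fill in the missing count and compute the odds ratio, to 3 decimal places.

The missing cell is in the unexposed row: 1648 − 1394 = 254.
So a = 688, b = 1165, c = 254, d = 1394.
OR = (a·d)/(b·c) = (688 × 1394) / (1165 × 254) = 959072 / 295910 = 3.24109

3.241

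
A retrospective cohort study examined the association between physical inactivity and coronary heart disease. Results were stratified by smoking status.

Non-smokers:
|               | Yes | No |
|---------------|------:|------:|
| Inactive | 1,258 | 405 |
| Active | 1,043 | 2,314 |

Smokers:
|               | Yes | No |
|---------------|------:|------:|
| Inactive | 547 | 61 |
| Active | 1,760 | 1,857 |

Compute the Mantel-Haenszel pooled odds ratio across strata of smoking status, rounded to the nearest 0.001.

OR_MH = Σ(aᵢdᵢ/nᵢ) / Σ(bᵢcᵢ/nᵢ), where nᵢ is the stratum total.
Stratum 1 (Non-smokers): n = 5020; a·d/n = 1258·2314/5020 = 579.8829; b·c/n = 405·1043/5020 = 84.1464
Stratum 2 (Smokers): n = 4225; a·d/n = 547·1857/4225 = 240.4211; b·c/n = 61·1760/4225 = 25.4107
OR_MH = (579.8829 + 240.4211) / (84.1464 + 25.4107) = 820.3039 / 109.5571 = 7.48746

7.487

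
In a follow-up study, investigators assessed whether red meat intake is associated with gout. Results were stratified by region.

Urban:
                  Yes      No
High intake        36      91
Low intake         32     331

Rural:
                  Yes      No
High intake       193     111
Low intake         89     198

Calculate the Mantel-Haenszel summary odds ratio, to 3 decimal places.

OR_MH = Σ(aᵢdᵢ/nᵢ) / Σ(bᵢcᵢ/nᵢ), where nᵢ is the stratum total.
Stratum 1 (Urban): n = 490; a·d/n = 36·331/490 = 24.3184; b·c/n = 91·32/490 = 5.9429
Stratum 2 (Rural): n = 591; a·d/n = 193·198/591 = 64.6599; b·c/n = 111·89/591 = 16.7157
OR_MH = (24.3184 + 64.6599) / (5.9429 + 16.7157) = 88.9783 / 22.6586 = 3.92691

3.927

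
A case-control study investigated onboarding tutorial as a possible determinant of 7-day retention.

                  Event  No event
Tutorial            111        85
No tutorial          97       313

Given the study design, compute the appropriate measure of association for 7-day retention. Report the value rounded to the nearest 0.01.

4.21

Cells: a = 111, b = 85, c = 97, d = 313.
This is a case-control study: participants were sampled on outcome status, so risks in the source population cannot be estimated directly — relative risk is not valid here. The odds ratio is the appropriate measure.
OR = (a·d)/(b·c) = (111 × 313) / (85 × 97) = 34743 / 8245 = 4.21383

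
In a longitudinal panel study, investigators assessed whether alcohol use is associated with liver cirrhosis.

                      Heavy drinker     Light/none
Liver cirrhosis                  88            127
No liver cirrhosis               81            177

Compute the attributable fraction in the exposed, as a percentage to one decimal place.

Reading the table with exposure as columns: a = 88 (Heavy drinker, case), b = 81 (Heavy drinker, non-case), c = 127 (Light/none, case), d = 177.
Risk in exposed = 88/169 = 0.52071; risk in unexposed = 127/304 = 0.41776.
RR = 0.52071/0.41776 = 1.24642
AR% = (RR − 1)/RR × 100 = (1.24642 − 1)/1.24642 × 100 = 19.7705%

19.8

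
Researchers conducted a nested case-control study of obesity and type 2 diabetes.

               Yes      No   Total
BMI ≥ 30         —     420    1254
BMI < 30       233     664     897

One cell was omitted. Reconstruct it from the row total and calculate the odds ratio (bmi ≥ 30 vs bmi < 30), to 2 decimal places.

5.66

The missing cell is in the exposed row: 1254 − 420 = 834.
So a = 834, b = 420, c = 233, d = 664.
OR = (a·d)/(b·c) = (834 × 664) / (420 × 233) = 553776 / 97860 = 5.65886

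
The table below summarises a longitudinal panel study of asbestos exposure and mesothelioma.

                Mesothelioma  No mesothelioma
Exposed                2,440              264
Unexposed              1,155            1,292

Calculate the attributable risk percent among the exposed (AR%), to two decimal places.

Cells: a = 2440, b = 264, c = 1155, d = 1292.
Risk in exposed = 2440/2704 = 0.90237; risk in unexposed = 1155/2447 = 0.47201.
RR = 0.90237/0.47201 = 1.91177
AR% = (RR − 1)/RR × 100 = (1.91177 − 1)/1.91177 × 100 = 47.6924%

47.69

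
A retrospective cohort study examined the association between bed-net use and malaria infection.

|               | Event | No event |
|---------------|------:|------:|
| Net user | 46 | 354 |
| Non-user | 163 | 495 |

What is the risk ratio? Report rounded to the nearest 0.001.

Cells: a = 46, b = 354, c = 163, d = 495.
Risk in exposed = 46/400 = 0.11500; risk in unexposed = 163/658 = 0.24772.
RR = 0.11500 / 0.24772 = 0.46423
The risk is 54% lower among the exposed than among the unexposed.

0.464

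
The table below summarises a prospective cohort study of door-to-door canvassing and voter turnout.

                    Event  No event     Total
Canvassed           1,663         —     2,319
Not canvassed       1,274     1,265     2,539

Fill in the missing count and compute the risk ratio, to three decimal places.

The missing cell is in the exposed row: 2319 − 1663 = 656.
So a = 1663, b = 656, c = 1274, d = 1265.
RR = [a/(a+b)] / [c/(c+d)] = (1663/2319) / (1274/2539) = 0.71712/0.50177 = 1.42917

1.429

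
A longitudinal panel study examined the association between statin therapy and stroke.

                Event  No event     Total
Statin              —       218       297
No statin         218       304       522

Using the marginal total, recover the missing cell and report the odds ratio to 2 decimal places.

0.51

The missing cell is in the exposed row: 297 − 218 = 79.
So a = 79, b = 218, c = 218, d = 304.
OR = (a·d)/(b·c) = (79 × 304) / (218 × 218) = 24016 / 47524 = 0.50534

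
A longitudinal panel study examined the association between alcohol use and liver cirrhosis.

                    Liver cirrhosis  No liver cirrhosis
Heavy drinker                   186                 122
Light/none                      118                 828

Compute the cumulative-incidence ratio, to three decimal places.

Cells: a = 186, b = 122, c = 118, d = 828.
Risk in exposed = 186/308 = 0.60390; risk in unexposed = 118/946 = 0.12474.
RR = 0.60390 / 0.12474 = 4.84140
The risk among the exposed is 4.84 times that among the unexposed.

4.841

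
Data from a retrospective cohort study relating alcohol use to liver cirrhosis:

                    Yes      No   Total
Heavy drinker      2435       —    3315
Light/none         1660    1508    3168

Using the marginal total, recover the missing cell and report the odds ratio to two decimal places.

2.51

The missing cell is in the exposed row: 3315 − 2435 = 880.
So a = 2435, b = 880, c = 1660, d = 1508.
OR = (a·d)/(b·c) = (2435 × 1508) / (880 × 1660) = 3671980 / 1460800 = 2.51368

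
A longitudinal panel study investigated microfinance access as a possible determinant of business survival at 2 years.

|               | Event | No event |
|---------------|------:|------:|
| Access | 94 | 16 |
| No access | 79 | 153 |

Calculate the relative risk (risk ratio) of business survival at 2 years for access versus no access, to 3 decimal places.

Cells: a = 94, b = 16, c = 79, d = 153.
Risk in exposed = 94/110 = 0.85455; risk in unexposed = 79/232 = 0.34052.
RR = 0.85455 / 0.34052 = 2.50955
The risk among the exposed is 2.51 times that among the unexposed.

2.510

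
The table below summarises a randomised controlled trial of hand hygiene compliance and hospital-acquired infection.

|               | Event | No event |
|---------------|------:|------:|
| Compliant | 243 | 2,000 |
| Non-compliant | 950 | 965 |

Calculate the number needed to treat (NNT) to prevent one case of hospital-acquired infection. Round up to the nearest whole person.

Risk in treated group = 243/2243 = 0.10834; risk in control = 950/1915 = 0.49608.
Absolute risk reduction = 0.49608 − 0.10834 = 0.38775
NNT = 1 / ARR = 1 / 0.38775 = 2.579 → round up → 3

3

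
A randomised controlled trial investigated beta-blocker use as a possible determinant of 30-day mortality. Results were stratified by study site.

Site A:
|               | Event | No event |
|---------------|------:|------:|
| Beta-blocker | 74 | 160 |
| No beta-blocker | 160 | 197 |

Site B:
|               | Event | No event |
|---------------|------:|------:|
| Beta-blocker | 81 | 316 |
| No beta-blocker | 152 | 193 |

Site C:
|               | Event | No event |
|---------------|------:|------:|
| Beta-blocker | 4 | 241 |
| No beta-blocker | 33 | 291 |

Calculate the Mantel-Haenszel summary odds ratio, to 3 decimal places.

0.392

OR_MH = Σ(aᵢdᵢ/nᵢ) / Σ(bᵢcᵢ/nᵢ), where nᵢ is the stratum total.
Stratum 1 (Site A): n = 591; a·d/n = 74·197/591 = 24.6667; b·c/n = 160·160/591 = 43.3164
Stratum 2 (Site B): n = 742; a·d/n = 81·193/742 = 21.0687; b·c/n = 316·152/742 = 64.7332
Stratum 3 (Site C): n = 569; a·d/n = 4·291/569 = 2.0457; b·c/n = 241·33/569 = 13.9772
OR_MH = (24.6667 + 21.0687 + 2.0457) / (43.3164 + 64.7332 + 13.9772) = 47.7811 / 122.0267 = 0.39156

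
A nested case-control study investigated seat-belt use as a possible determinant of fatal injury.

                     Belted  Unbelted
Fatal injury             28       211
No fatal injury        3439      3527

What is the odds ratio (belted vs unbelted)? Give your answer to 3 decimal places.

0.136

Reading the table with exposure as columns: a = 28 (Belted, case), b = 3439 (Belted, non-case), c = 211 (Unbelted, case), d = 3527.
OR = (a·d)/(b·c) = (28 × 3527) / (3439 × 211) = 98756 / 725629 = 0.13610
Exposure is associated with lower odds of fatal injury (OR = 0.14 < 1).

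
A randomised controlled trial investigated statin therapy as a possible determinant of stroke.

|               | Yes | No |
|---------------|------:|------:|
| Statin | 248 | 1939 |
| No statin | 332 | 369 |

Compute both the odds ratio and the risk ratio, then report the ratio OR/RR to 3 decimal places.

Cells: a = 248, b = 1939, c = 332, d = 369.
OR = (248·369)/(1939·332) = 91512/643748 = 0.14216
Risk in exposed = 248/2187 = 0.11340; risk in unexposed = 332/701 = 0.47361; RR = 0.23943
OR/RR = 0.14216 / 0.23943 = 0.59372
The outcome is not rare, so the OR lies further from 1 than the RR.

0.594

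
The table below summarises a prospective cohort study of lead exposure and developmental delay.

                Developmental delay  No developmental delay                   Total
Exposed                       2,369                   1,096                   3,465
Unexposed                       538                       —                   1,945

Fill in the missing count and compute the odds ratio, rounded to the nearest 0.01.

The missing cell is in the unexposed row: 1945 − 538 = 1407.
So a = 2369, b = 1096, c = 538, d = 1407.
OR = (a·d)/(b·c) = (2369 × 1407) / (1096 × 538) = 3333183 / 589648 = 5.65284

5.65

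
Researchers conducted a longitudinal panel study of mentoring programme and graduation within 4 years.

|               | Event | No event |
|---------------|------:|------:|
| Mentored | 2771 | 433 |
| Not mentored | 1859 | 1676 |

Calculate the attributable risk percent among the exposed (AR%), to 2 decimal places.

39.19

Cells: a = 2771, b = 433, c = 1859, d = 1676.
Risk in exposed = 2771/3204 = 0.86486; risk in unexposed = 1859/3535 = 0.52588.
RR = 0.86486/0.52588 = 1.64458
AR% = (RR − 1)/RR × 100 = (1.64458 − 1)/1.64458 × 100 = 39.1941%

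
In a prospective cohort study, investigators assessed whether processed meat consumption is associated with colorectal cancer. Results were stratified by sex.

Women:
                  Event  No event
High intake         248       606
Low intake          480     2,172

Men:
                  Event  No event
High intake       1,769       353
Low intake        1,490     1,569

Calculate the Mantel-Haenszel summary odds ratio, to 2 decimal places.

OR_MH = Σ(aᵢdᵢ/nᵢ) / Σ(bᵢcᵢ/nᵢ), where nᵢ is the stratum total.
Stratum 1 (Women): n = 3506; a·d/n = 248·2172/3506 = 153.6383; b·c/n = 606·480/3506 = 82.9663
Stratum 2 (Men): n = 5181; a·d/n = 1769·1569/5181 = 535.7192; b·c/n = 353·1490/5181 = 101.5190
OR_MH = (153.6383 + 535.7192) / (82.9663 + 101.5190) = 689.3575 / 184.4854 = 3.73665

3.74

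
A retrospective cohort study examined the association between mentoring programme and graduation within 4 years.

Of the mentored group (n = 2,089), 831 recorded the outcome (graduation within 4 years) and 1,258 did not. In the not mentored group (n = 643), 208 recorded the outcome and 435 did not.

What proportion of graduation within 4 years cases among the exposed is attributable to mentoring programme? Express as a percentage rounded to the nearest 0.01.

18.68

From the description: a = 831, b = 1258, c = 208, d = 435.
Risk in exposed = 831/2089 = 0.39780; risk in unexposed = 208/643 = 0.32348.
RR = 0.39780/0.32348 = 1.22973
AR% = (RR − 1)/RR × 100 = (1.22973 − 1)/1.22973 × 100 = 18.6814%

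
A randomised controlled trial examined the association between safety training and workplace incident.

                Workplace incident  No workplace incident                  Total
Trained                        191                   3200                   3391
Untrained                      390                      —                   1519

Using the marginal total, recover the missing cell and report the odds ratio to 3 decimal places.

The missing cell is in the unexposed row: 1519 − 390 = 1129.
So a = 191, b = 3200, c = 390, d = 1129.
OR = (a·d)/(b·c) = (191 × 1129) / (3200 × 390) = 215639 / 1248000 = 0.17279

0.173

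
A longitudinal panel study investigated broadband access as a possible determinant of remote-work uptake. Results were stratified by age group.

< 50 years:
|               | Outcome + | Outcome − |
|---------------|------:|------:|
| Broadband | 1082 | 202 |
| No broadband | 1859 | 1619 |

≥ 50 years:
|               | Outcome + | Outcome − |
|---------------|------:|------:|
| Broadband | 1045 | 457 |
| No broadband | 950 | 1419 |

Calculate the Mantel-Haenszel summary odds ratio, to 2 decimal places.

3.93

OR_MH = Σ(aᵢdᵢ/nᵢ) / Σ(bᵢcᵢ/nᵢ), where nᵢ is the stratum total.
Stratum 1 (< 50 years): n = 4762; a·d/n = 1082·1619/4762 = 367.8618; b·c/n = 202·1859/4762 = 78.8572
Stratum 2 (≥ 50 years): n = 3871; a·d/n = 1045·1419/3871 = 383.0677; b·c/n = 457·950/3871 = 112.1545
OR_MH = (367.8618 + 383.0677) / (78.8572 + 112.1545) = 750.9295 / 191.0117 = 3.93133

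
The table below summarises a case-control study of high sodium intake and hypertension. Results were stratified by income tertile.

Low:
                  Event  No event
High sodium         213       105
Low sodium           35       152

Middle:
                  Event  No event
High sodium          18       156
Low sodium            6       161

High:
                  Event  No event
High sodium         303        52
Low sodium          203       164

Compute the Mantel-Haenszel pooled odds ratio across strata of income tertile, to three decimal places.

5.739

OR_MH = Σ(aᵢdᵢ/nᵢ) / Σ(bᵢcᵢ/nᵢ), where nᵢ is the stratum total.
Stratum 1 (Low): n = 505; a·d/n = 213·152/505 = 64.1109; b·c/n = 105·35/505 = 7.2772
Stratum 2 (Middle): n = 341; a·d/n = 18·161/341 = 8.4985; b·c/n = 156·6/341 = 2.7449
Stratum 3 (High): n = 722; a·d/n = 303·164/722 = 68.8255; b·c/n = 52·203/722 = 14.6205
OR_MH = (64.1109 + 8.4985 + 68.8255) / (7.2772 + 2.7449 + 14.6205) = 141.4349 / 24.6426 = 5.73945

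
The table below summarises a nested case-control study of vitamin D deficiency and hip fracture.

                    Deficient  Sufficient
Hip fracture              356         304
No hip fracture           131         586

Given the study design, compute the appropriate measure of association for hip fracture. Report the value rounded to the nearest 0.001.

5.238

Reading the table with exposure as columns: a = 356 (Deficient, case), b = 131 (Deficient, non-case), c = 304 (Sufficient, case), d = 586.
This is a nested case-control study: participants were sampled on outcome status, so risks in the source population cannot be estimated directly — relative risk is not valid here. The odds ratio is the appropriate measure.
OR = (a·d)/(b·c) = (356 × 586) / (131 × 304) = 208616 / 39824 = 5.23845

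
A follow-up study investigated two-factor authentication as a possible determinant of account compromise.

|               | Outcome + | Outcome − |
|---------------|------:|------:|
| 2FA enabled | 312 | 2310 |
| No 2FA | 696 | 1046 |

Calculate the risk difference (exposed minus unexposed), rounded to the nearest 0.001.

Cells: a = 312, b = 2310, c = 696, d = 1046.
Risk in exposed = 312/2622 = 0.118993; risk in unexposed = 696/1742 = 0.399541.
Risk difference = 0.118993 − 0.399541 = -0.280548

-0.281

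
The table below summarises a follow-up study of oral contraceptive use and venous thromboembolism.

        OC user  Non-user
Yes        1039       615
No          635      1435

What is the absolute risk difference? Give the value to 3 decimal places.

0.321

Reading the table with exposure as columns: a = 1039 (OC user, case), b = 635 (OC user, non-case), c = 615 (Non-user, case), d = 1435.
Risk in exposed = 1039/1674 = 0.620669; risk in unexposed = 615/2050 = 0.300000.
Risk difference = 0.620669 − 0.300000 = 0.320669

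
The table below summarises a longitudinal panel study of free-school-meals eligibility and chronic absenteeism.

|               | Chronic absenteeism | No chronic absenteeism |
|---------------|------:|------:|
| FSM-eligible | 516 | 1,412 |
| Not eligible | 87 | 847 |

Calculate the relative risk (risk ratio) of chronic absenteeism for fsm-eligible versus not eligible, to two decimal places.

Cells: a = 516, b = 1412, c = 87, d = 847.
Risk in exposed = 516/1928 = 0.26763; risk in unexposed = 87/934 = 0.09315.
RR = 0.26763 / 0.09315 = 2.87323
The risk among the exposed is 2.87 times that among the unexposed.

2.87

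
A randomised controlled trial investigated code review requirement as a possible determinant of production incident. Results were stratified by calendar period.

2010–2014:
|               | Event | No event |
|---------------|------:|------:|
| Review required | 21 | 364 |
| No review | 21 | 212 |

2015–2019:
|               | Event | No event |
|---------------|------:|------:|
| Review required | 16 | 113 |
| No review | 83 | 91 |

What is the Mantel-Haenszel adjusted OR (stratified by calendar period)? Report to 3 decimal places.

OR_MH = Σ(aᵢdᵢ/nᵢ) / Σ(bᵢcᵢ/nᵢ), where nᵢ is the stratum total.
Stratum 1 (2010–2014): n = 618; a·d/n = 21·212/618 = 7.2039; b·c/n = 364·21/618 = 12.3689
Stratum 2 (2015–2019): n = 303; a·d/n = 16·91/303 = 4.8053; b·c/n = 113·83/303 = 30.9538
OR_MH = (7.2039 + 4.8053) / (12.3689 + 30.9538) = 12.0092 / 43.3227 = 0.27720

0.277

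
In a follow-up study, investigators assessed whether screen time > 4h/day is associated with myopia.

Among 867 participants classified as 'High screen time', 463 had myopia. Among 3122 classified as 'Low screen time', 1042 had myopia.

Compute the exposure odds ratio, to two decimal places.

From the description: a = 463, b = 404, c = 1042, d = 2080.
OR = (a·d)/(b·c) = (463 × 2080) / (404 × 1042) = 963040 / 420968 = 2.28768
The odds of myopia are about 2.29 times as high in the high screen time group.

2.29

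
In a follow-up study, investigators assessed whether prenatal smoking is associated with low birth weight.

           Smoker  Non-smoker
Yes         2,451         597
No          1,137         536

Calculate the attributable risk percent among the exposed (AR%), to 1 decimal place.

Reading the table with exposure as columns: a = 2451 (Smoker, case), b = 1137 (Smoker, non-case), c = 597 (Non-smoker, case), d = 536.
Risk in exposed = 2451/3588 = 0.68311; risk in unexposed = 597/1133 = 0.52692.
RR = 0.68311/0.52692 = 1.29642
AR% = (RR − 1)/RR × 100 = (1.29642 − 1)/1.29642 × 100 = 22.8646%

22.9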